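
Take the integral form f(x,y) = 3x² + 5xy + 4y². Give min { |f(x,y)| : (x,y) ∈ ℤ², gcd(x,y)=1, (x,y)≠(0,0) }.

translate: b→-1 (≡5 mod 6), so (3,5,4)→(3,-1,2)
flip: (3,-1,2)→(2,1,3)
reduced (well bottom): (2,1,3) with a≤c, −a<b≤a
well minimum = a = 2

2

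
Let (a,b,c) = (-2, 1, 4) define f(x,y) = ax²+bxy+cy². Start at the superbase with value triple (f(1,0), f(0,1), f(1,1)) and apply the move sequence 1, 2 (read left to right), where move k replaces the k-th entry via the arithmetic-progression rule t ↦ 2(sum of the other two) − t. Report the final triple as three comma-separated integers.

start (-2,4,3) = (f(1,0),f(0,1),f(1,1))
replace slot 1: 2·(4+3) − (-2) = 16 → (16,4,3)
replace slot 2: 2·(16+3) − 4 = 34 → (16,34,3)

16,34,3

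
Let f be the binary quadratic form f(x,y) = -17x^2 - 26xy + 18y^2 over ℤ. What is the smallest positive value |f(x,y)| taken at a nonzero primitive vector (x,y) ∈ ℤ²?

descent: ρ → (18,26,-17)  [lands on river]
river: ρ → (-17,42,2)
river: ρ → (2,42,-17)
river: ρ → (-17,26,18)
river: ρ → (18,10,-25)
river: ρ → (-25,40,3)
river: ρ → (3,38,-38)
river: ρ → (-38,38,3)
river: ρ → (3,40,-25)
river: ρ → (-25,10,18)
closes: descent 1, river 10
min |a| on river = 2

2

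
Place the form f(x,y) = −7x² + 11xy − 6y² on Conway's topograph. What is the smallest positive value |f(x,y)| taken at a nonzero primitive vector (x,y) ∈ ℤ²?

translate: b→3 (≡-11 mod 14), so (7,-11,6)→(7,3,2)
flip: (7,3,2)→(2,-3,7)
translate: b→1 (≡-3 mod 4), so (2,-3,7)→(2,1,6)
reduced (well bottom): (2,1,6) with a≤c, −a<b≤a
well minimum |f| = |-2| = 2 (negative-definite)

2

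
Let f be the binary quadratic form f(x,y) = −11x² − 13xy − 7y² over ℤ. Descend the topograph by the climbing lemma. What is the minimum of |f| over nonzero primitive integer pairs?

translate: b→-9 (≡13 mod 22), so (11,13,7)→(11,-9,5)
flip: (11,-9,5)→(5,9,11)
translate: b→-1 (≡9 mod 10), so (5,9,11)→(5,-1,7)
reduced (well bottom): (5,-1,7) with a≤c, −a<b≤a
well minimum |f| = |-5| = 5 (negative-definite)

5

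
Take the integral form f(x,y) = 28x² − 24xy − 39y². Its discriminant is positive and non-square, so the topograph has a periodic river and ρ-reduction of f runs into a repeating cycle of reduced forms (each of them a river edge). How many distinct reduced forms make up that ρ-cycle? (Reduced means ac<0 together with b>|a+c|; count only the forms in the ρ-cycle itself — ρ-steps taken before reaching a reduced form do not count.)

D = 4944, ⌊√D⌋ = 70
descent: ρ → (-39,24,28)  [lands on river]
river: ρ → (28,32,-35)
river: ρ → (-35,38,25)
river: ρ → (25,62,-11)
river: ρ → (-11,70,1)
river: ρ → (1,70,-11)
river: ρ → (-11,62,25)
river: ρ → (25,38,-35)
river: ρ → (-35,32,28)
river: ρ → (28,24,-39)
river: ρ → (-39,54,13)
river: ρ → (13,50,-47)
river: ρ → (-47,44,16)
river: ρ → (16,52,-35)
river: ρ → (-35,18,33)
river: ρ → (33,48,-20)
river: ρ → (-20,32,49)
river: ρ → (49,66,-3)
river: ρ → (-3,66,49)
river: ρ → (49,32,-20)
river: ρ → (-20,48,33)
river: ρ → (33,18,-35)
river: ρ → (-35,52,16)
river: ρ → (16,44,-47)
river: ρ → (-47,50,13)
river: ρ → (13,54,-39)
ρ-cycle length = 26 (tail of 1 descent step not counted)

26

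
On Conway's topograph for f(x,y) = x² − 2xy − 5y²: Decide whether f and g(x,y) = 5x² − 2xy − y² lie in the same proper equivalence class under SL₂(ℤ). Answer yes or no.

D₁ = 24, D₂ = 24
river cycle of f (length 2): (1, 4, -2), (-2, 4, 1)
river cycle of g (length 2): (-1, 4, 2), (2, 4, -1)
cycles differ ⇒ inequivalent

no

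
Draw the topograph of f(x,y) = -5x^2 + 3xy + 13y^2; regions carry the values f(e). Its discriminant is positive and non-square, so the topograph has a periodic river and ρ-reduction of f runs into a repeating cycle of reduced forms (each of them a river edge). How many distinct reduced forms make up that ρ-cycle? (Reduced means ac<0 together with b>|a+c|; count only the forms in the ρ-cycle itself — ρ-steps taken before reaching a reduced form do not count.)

D = 269, ⌊√D⌋ = 16
descent: ρ → (13,-3,-5)
descent: ρ → (-5,13,5)  [lands on river]
river: ρ → (5,7,-11)
river: ρ → (-11,15,1)
river: ρ → (1,15,-11)
river: ρ → (-11,7,5)
river: ρ → (5,13,-5)
river: ρ → (-5,7,11)
river: ρ → (11,15,-1)
river: ρ → (-1,15,11)
river: ρ → (11,7,-5)
ρ-cycle length = 10 (tail of 2 descent steps not counted)

10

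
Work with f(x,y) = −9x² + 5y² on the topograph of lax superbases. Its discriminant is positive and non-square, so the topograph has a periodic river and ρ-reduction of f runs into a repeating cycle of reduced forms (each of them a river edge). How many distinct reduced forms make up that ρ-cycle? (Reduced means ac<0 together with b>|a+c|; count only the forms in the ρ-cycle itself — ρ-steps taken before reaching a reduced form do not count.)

D = 180, ⌊√D⌋ = 13
descent: ρ → (5,10,-4)  [lands on river]
river: ρ → (-4,6,9)
river: ρ → (9,12,-1)
river: ρ → (-1,12,9)
river: ρ → (9,6,-4)
river: ρ → (-4,10,5)
ρ-cycle length = 6 (tail of 1 descent step not counted)

6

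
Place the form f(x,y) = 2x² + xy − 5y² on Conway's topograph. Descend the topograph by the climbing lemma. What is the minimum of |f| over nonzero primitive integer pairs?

descent: ρ → (-5,-1,2)
descent: ρ → (2,5,-2)  [lands on river]
river: ρ → (-2,3,4)
river: ρ → (4,5,-1)
river: ρ → (-1,5,4)
river: ρ → (4,3,-2)
river: ρ → (-2,5,2)
river: ρ → (2,3,-4)
river: ρ → (-4,5,1)
river: ρ → (1,5,-4)
river: ρ → (-4,3,2)
closes: descent 2, river 10
min |a| on river = 1

1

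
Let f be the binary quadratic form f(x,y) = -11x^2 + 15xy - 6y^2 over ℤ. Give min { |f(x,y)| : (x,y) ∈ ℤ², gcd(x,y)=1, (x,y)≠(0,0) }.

translate: b→7 (≡-15 mod 22), so (11,-15,6)→(11,7,2)
flip: (11,7,2)→(2,-7,11)
translate: b→1 (≡-7 mod 4), so (2,-7,11)→(2,1,5)
reduced (well bottom): (2,1,5) with a≤c, −a<b≤a
well minimum |f| = |-2| = 2 (negative-definite)

2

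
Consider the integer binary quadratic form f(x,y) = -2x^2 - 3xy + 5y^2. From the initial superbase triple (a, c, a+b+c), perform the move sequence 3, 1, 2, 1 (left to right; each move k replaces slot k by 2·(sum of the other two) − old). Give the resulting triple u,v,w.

start (-2,5,0) = (f(1,0),f(0,1),f(1,1))
replace slot 3: 2·((-2)+5) − 0 = 6 → (-2,5,6)
replace slot 1: 2·(5+6) − (-2) = 24 → (24,5,6)
replace slot 2: 2·(24+6) − 5 = 55 → (24,55,6)
replace slot 1: 2·(55+6) − 24 = 98 → (98,55,6)

98,55,6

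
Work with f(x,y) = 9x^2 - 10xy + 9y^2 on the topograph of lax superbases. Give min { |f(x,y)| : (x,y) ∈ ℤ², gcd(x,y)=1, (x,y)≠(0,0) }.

translate: b→8 (≡-10 mod 18), so (9,-10,9)→(9,8,8)
flip: (9,8,8)→(8,-8,9)
translate: b→8 (≡-8 mod 16), so (8,-8,9)→(8,8,9)
reduced (well bottom): (8,8,9) with a≤c, −a<b≤a
well minimum = a = 8

8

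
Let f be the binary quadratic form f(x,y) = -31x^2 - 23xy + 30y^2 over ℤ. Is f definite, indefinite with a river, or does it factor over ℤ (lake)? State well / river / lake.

D = b²−4ac = (-23)² − 4·(-31)·30 = 4249
D > 0 non-square ⇒ indefinite ⇒ periodic river

river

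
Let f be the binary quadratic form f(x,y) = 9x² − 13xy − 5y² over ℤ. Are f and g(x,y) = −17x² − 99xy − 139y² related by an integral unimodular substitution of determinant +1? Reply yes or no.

D₁ = 349, D₂ = 349
river cycle of f (length 18): (-5, 13, 9), (9, 5, -9), (-9, 13, 5), (5, 17, -3), (-3, 13, 15), (15, 17, -1), (-1, 17, 15), (15, 13, -3), (-3, 17, 5), (5, 13, -9), … (8 more)
river cycle of g (length 18): (5, 17, -3), (-3, 13, 15), (15, 17, -1), (-1, 17, 15), (15, 13, -3), (-3, 17, 5), (5, 13, -9), (-9, 5, 9), (9, 13, -5), (-5, 17, 3), … (8 more)
cycles coincide ⇒ equivalent

yes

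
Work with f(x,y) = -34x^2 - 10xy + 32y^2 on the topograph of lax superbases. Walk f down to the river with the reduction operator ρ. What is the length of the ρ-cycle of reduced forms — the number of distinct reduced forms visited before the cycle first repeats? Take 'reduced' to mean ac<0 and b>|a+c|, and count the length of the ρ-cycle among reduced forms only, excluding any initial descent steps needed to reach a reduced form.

D = 4452, ⌊√D⌋ = 66
descent: ρ → (32,10,-34)  [lands on river]
river: ρ → (-34,58,8)
river: ρ → (8,54,-48)
river: ρ → (-48,42,14)
river: ρ → (14,42,-48)
river: ρ → (-48,54,8)
river: ρ → (8,58,-34)
river: ρ → (-34,10,32)
river: ρ → (32,54,-12)
river: ρ → (-12,66,2)
river: ρ → (2,66,-12)
river: ρ → (-12,54,32)
ρ-cycle length = 12 (tail of 1 descent step not counted)

12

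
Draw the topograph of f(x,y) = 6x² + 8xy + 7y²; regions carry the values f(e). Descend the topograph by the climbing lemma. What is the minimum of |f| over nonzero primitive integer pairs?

translate: b→-4 (≡8 mod 12), so (6,8,7)→(6,-4,5)
flip: (6,-4,5)→(5,4,6)
reduced (well bottom): (5,4,6) with a≤c, −a<b≤a
well minimum = a = 5

5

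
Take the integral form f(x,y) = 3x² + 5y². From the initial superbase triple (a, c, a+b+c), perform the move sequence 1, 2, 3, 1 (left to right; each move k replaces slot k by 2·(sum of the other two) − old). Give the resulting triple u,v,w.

start (3,5,8) = (f(1,0),f(0,1),f(1,1))
replace slot 1: 2·(5+8) − 3 = 23 → (23,5,8)
replace slot 2: 2·(23+8) − 5 = 57 → (23,57,8)
replace slot 3: 2·(23+57) − 8 = 152 → (23,57,152)
replace slot 1: 2·(57+152) − 23 = 395 → (395,57,152)

395,57,152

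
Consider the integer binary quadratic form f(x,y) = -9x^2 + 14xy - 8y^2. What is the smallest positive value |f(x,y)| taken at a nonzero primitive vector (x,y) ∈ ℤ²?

translate: b→4 (≡-14 mod 18), so (9,-14,8)→(9,4,3)
flip: (9,4,3)→(3,-4,9)
translate: b→2 (≡-4 mod 6), so (3,-4,9)→(3,2,8)
reduced (well bottom): (3,2,8) with a≤c, −a<b≤a
well minimum |f| = |-3| = 3 (negative-definite)

3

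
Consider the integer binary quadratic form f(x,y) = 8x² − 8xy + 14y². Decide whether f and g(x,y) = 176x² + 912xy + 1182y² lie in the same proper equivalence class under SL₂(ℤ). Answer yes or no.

D₁ = -384, D₂ = -384
f: translate: b→8 (≡-8 mod 16), so (8,-8,14)→(8,8,14)
f: reduced (well bottom): (8,8,14) with a≤c, −a<b≤a
g: translate: b→-144 (≡912 mod 352), so (176,912,1182)→(176,-144,30)
g: flip: (176,-144,30)→(30,144,176)
g: translate: b→24 (≡144 mod 60), so (30,144,176)→(30,24,8)
g: flip: (30,24,8)→(8,-24,30)
g: translate: b→8 (≡-24 mod 16), so (8,-24,30)→(8,8,14)
g: reduced (well bottom): (8,8,14) with a≤c, −a<b≤a
reduced forms (8, 8, 14) vs (8, 8, 14) ⇒ equivalent

yes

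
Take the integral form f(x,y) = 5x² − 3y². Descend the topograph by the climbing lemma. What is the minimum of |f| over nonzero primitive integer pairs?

descent: ρ → (-3,6,2)  [lands on river]
river: ρ → (2,6,-3)
closes: descent 1, river 2
min |a| on river = 2

2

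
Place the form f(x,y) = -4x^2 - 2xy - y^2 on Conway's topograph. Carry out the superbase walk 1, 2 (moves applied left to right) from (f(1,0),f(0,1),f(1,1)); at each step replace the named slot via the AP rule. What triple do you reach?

start (-4,-1,-7) = (f(1,0),f(0,1),f(1,1))
replace slot 1: 2·((-1)+(-7)) − (-4) = -12 → (-12,-1,-7)
replace slot 2: 2·((-12)+(-7)) − (-1) = -37 → (-12,-37,-7)

-12,-37,-7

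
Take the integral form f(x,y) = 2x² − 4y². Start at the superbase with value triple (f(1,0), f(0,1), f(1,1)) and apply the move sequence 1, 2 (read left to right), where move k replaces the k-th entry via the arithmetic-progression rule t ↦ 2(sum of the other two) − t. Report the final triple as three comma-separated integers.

start (2,-4,-2) = (f(1,0),f(0,1),f(1,1))
replace slot 1: 2·((-4)+(-2)) − 2 = -14 → (-14,-4,-2)
replace slot 2: 2·((-14)+(-2)) − (-4) = -28 → (-14,-28,-2)

-14,-28,-2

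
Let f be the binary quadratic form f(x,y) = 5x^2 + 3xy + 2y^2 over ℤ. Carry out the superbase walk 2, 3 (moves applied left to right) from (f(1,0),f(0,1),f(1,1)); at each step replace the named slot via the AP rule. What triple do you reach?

start (5,2,10) = (f(1,0),f(0,1),f(1,1))
replace slot 2: 2·(5+10) − 2 = 28 → (5,28,10)
replace slot 3: 2·(5+28) − 10 = 56 → (5,28,56)

5,28,56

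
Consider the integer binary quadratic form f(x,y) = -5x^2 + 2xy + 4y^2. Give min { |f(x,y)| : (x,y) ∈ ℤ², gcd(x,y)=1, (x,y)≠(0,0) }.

river: ρ → (4,6,-3)
river: ρ → (-3,6,4)
river: ρ → (4,2,-5)
river: ρ → (-5,8,1)
river: ρ → (1,8,-5)
river: ρ → (-5,2,4)
closes: descent 0, river 6
min |a| on river = 1

1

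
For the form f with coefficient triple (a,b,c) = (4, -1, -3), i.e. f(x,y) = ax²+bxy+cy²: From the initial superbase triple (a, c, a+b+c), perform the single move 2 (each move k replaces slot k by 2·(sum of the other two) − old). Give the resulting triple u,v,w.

start (4,-3,0) = (f(1,0),f(0,1),f(1,1))
replace slot 2: 2·(4+0) − (-3) = 11 → (4,11,0)

4,11,0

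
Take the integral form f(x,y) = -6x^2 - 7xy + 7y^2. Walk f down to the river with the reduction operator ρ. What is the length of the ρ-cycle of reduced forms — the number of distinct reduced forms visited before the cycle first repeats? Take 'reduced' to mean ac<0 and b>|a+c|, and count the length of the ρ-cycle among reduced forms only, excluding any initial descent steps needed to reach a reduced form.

D = 217, ⌊√D⌋ = 14
descent: ρ → (7,7,-6)  [lands on river]
river: ρ → (-6,5,8)
river: ρ → (8,11,-3)
river: ρ → (-3,13,4)
river: ρ → (4,11,-6)
river: ρ → (-6,13,2)
river: ρ → (2,11,-12)
river: ρ → (-12,13,1)
river: ρ → (1,13,-12)
river: ρ → (-12,11,2)
river: ρ → (2,13,-6)
river: ρ → (-6,11,4)
river: ρ → (4,13,-3)
river: ρ → (-3,11,8)
river: ρ → (8,5,-6)
river: ρ → (-6,7,7)
ρ-cycle length = 16 (tail of 1 descent step not counted)

16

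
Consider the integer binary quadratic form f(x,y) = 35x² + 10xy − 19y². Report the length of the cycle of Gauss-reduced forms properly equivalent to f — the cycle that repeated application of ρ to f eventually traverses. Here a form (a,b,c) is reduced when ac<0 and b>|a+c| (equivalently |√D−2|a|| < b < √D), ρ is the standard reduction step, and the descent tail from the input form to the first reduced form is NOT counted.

D = 2760, ⌊√D⌋ = 52
descent: ρ → (-19,28,26)  [lands on river]
river: ρ → (26,24,-21)
river: ρ → (-21,18,29)
river: ρ → (29,40,-10)
river: ρ → (-10,40,29)
river: ρ → (29,18,-21)
river: ρ → (-21,24,26)
river: ρ → (26,28,-19)
river: ρ → (-19,48,6)
river: ρ → (6,48,-19)
ρ-cycle length = 10 (tail of 1 descent step not counted)

10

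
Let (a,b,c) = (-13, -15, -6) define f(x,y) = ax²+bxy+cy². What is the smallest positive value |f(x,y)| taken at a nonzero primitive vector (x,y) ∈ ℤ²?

translate: b→-11 (≡15 mod 26), so (13,15,6)→(13,-11,4)
flip: (13,-11,4)→(4,11,13)
translate: b→3 (≡11 mod 8), so (4,11,13)→(4,3,6)
reduced (well bottom): (4,3,6) with a≤c, −a<b≤a
well minimum |f| = |-4| = 4 (negative-definite)

4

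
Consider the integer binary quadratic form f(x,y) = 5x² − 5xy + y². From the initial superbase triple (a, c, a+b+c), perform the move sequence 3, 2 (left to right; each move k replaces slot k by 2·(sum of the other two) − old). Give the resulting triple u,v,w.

start (5,1,1) = (f(1,0),f(0,1),f(1,1))
replace slot 3: 2·(5+1) − 1 = 11 → (5,1,11)
replace slot 2: 2·(5+11) − 1 = 31 → (5,31,11)

5,31,11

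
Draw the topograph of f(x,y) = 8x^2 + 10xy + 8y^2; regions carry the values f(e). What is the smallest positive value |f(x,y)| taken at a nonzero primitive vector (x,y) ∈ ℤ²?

translate: b→-6 (≡10 mod 16), so (8,10,8)→(8,-6,6)
flip: (8,-6,6)→(6,6,8)
reduced (well bottom): (6,6,8) with a≤c, −a<b≤a
well minimum = a = 6

6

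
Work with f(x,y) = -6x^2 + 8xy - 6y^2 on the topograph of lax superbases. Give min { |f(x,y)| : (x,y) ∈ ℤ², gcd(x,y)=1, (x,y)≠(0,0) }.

translate: b→4 (≡-8 mod 12), so (6,-8,6)→(6,4,4)
flip: (6,4,4)→(4,-4,6)
translate: b→4 (≡-4 mod 8), so (4,-4,6)→(4,4,6)
reduced (well bottom): (4,4,6) with a≤c, −a<b≤a
well minimum |f| = |-4| = 4 (negative-definite)

4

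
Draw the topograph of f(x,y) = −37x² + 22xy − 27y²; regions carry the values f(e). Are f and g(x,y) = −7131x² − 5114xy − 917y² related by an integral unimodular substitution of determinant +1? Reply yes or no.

D₁ = -3512, D₂ = -3512
f is negative-definite; reduce −f:
−f: flip: (37,-22,27)→(27,22,37)
−f: reduced (well bottom): (27,22,37) with a≤c, −a<b≤a
flip sign back: reduced form of f is (-27,-22,-37)
g is negative-definite; reduce −g:
−g: flip: (7131,5114,917)→(917,-5114,7131)
−g: translate: b→388 (≡-5114 mod 1834), so (917,-5114,7131)→(917,388,42)
−g: flip: (917,388,42)→(42,-388,917)
−g: translate: b→32 (≡-388 mod 84), so (42,-388,917)→(42,32,27)
−g: flip: (42,32,27)→(27,-32,42)
−g: translate: b→22 (≡-32 mod 54), so (27,-32,42)→(27,22,37)
−g: reduced (well bottom): (27,22,37) with a≤c, −a<b≤a
flip sign back: reduced form of g is (-27,-22,-37)
reduced forms (-27, -22, -37) vs (-27, -22, -37) ⇒ equivalent

yes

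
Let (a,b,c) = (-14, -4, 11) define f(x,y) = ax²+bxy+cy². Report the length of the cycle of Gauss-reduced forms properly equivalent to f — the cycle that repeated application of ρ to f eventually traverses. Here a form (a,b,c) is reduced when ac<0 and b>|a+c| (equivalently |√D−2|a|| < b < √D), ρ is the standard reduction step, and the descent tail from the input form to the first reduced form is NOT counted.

D = 632, ⌊√D⌋ = 25
descent: ρ → (11,4,-14)  [lands on river]
river: ρ → (-14,24,1)
river: ρ → (1,24,-14)
river: ρ → (-14,4,11)
river: ρ → (11,18,-7)
river: ρ → (-7,24,2)
river: ρ → (2,24,-7)
river: ρ → (-7,18,11)
ρ-cycle length = 8 (tail of 1 descent step not counted)

8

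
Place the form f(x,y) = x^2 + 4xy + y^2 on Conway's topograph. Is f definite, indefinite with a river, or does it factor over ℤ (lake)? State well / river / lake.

D = b²−4ac = 4² − 4·1·1 = 12
D > 0 non-square ⇒ indefinite ⇒ periodic river

river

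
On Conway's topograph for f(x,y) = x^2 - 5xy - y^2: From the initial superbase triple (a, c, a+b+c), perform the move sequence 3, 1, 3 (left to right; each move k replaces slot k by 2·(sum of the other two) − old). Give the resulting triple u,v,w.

start (1,-1,-5) = (f(1,0),f(0,1),f(1,1))
replace slot 3: 2·(1+(-1)) − (-5) = 5 → (1,-1,5)
replace slot 1: 2·((-1)+5) − 1 = 7 → (7,-1,5)
replace slot 3: 2·(7+(-1)) − 5 = 7 → (7,-1,7)

7,-1,7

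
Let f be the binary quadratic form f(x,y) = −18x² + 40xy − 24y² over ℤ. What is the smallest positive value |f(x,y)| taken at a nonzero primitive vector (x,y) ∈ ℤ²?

translate: b→-4 (≡-40 mod 36), so (18,-40,24)→(18,-4,2)
flip: (18,-4,2)→(2,4,18)
translate: b→0 (≡4 mod 4), so (2,4,18)→(2,0,16)
reduced (well bottom): (2,0,16) with a≤c, −a<b≤a
well minimum |f| = |-2| = 2 (negative-definite)

2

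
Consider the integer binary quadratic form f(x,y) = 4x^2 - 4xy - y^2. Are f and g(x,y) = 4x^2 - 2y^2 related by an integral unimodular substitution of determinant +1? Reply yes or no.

D₁ = 32, D₂ = 32
river cycle of f (length 2): (-1, 4, 4), (4, 4, -1)
river cycle of g (length 2): (-2, 4, 2), (2, 4, -2)
cycles differ ⇒ inequivalent

no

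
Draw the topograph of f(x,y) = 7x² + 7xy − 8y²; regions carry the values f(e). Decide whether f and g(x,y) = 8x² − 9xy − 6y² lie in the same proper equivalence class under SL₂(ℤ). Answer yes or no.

D₁ = 273, D₂ = 273
river cycle of f (length 8): (-8, 9, 6), (6, 15, -2), (-2, 13, 13), (13, 13, -2), (-2, 15, 6), (6, 9, -8), (-8, 7, 7), (7, 7, -8)
river cycle of g (length 8): (-6, 9, 8), (8, 7, -7), (-7, 7, 8), (8, 9, -6), (-6, 15, 2), (2, 13, -13), (-13, 13, 2), (2, 15, -6)
cycles differ ⇒ inequivalent

no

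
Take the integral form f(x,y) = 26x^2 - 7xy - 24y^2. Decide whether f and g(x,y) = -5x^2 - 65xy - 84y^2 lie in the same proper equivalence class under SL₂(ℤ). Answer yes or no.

D₁ = 2545, D₂ = 2545
river cycle of f (length 30): (-24, 7, 26), (26, 45, -5), (-5, 45, 26), (26, 7, -24), (-24, 41, 9), (9, 49, -4), (-4, 47, 21), (21, 37, -14), (-14, 47, 6), (6, 49, -6), … (20 more)
river cycle of g (length 30): (-5, 45, 26), (26, 7, -24), (-24, 41, 9), (9, 49, -4), (-4, 47, 21), (21, 37, -14), (-14, 47, 6), (6, 49, -6), (-6, 47, 14), (14, 37, -21), … (20 more)
cycles coincide ⇒ equivalent

yes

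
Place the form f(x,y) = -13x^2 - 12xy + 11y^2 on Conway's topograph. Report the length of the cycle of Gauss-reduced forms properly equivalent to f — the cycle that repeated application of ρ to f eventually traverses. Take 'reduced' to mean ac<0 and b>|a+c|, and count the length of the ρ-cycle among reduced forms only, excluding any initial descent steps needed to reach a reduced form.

D = 716, ⌊√D⌋ = 26
descent: ρ → (11,12,-13)  [lands on river]
river: ρ → (-13,14,10)
river: ρ → (10,26,-1)
river: ρ → (-1,26,10)
river: ρ → (10,14,-13)
river: ρ → (-13,12,11)
river: ρ → (11,10,-14)
river: ρ → (-14,18,7)
river: ρ → (7,24,-5)
river: ρ → (-5,26,2)
river: ρ → (2,26,-5)
river: ρ → (-5,24,7)
river: ρ → (7,18,-14)
river: ρ → (-14,10,11)
ρ-cycle length = 14 (tail of 1 descent step not counted)

14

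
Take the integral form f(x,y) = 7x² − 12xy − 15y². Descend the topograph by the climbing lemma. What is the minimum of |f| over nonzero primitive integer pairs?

descent: ρ → (-15,12,7)  [lands on river]
river: ρ → (7,16,-11)
river: ρ → (-11,6,12)
river: ρ → (12,18,-5)
river: ρ → (-5,22,4)
river: ρ → (4,18,-15)
closes: descent 1, river 6
min |a| on river = 4

4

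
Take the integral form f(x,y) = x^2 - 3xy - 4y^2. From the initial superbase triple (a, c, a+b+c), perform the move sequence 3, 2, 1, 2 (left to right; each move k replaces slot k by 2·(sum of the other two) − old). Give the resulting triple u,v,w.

start (1,-4,-6) = (f(1,0),f(0,1),f(1,1))
replace slot 3: 2·(1+(-4)) − (-6) = 0 → (1,-4,0)
replace slot 2: 2·(1+0) − (-4) = 6 → (1,6,0)
replace slot 1: 2·(6+0) − 1 = 11 → (11,6,0)
replace slot 2: 2·(11+0) − 6 = 16 → (11,16,0)

11,16,0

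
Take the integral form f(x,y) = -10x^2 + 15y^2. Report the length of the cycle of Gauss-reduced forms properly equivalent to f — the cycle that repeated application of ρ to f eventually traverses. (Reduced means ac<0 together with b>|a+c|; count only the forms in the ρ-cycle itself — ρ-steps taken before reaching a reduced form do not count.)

D = 600, ⌊√D⌋ = 24
descent: ρ → (15,0,-10)
descent: ρ → (-10,20,5)  [lands on river]
river: ρ → (5,20,-10)
ρ-cycle length = 2 (tail of 2 descent steps not counted)

2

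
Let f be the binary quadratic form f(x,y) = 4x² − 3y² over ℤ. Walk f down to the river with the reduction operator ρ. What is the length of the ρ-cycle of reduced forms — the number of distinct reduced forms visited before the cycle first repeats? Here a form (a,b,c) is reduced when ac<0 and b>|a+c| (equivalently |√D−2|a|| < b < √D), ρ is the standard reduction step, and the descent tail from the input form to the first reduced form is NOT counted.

D = 48, ⌊√D⌋ = 6
descent: ρ → (-3,6,1)  [lands on river]
river: ρ → (1,6,-3)
ρ-cycle length = 2 (tail of 1 descent step not counted)

2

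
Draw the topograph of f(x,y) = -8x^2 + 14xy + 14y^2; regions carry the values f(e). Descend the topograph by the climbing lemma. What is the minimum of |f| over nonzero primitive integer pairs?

river: ρ → (14,14,-8)
river: ρ → (-8,18,10)
river: ρ → (10,22,-4)
river: ρ → (-4,18,20)
river: ρ → (20,22,-2)
river: ρ → (-2,22,20)
river: ρ → (20,18,-4)
river: ρ → (-4,22,10)
river: ρ → (10,18,-8)
river: ρ → (-8,14,14)
closes: descent 0, river 10
min |a| on river = 2

2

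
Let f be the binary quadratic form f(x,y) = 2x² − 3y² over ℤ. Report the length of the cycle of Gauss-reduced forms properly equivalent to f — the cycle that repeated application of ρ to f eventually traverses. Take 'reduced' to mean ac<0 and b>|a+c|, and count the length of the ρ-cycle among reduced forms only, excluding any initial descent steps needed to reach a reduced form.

D = 24, ⌊√D⌋ = 4
descent: ρ → (-3,0,2)
descent: ρ → (2,4,-1)  [lands on river]
river: ρ → (-1,4,2)
ρ-cycle length = 2 (tail of 2 descent steps not counted)

2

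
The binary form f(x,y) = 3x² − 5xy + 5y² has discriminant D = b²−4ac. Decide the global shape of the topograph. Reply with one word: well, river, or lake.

D = b²−4ac = (-5)² − 4·3·5 = -35
D < 0 ⇒ definite ⇒ every region one sign ⇒ single well

well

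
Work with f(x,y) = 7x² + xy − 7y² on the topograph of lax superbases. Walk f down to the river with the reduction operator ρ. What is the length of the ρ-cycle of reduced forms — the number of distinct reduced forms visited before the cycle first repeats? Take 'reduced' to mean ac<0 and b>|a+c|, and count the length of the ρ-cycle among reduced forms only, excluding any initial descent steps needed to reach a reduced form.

D = 197, ⌊√D⌋ = 14
river: ρ → (-7,13,1)
river: ρ → (1,13,-7)
river: ρ → (-7,1,7)
river: ρ → (7,13,-1)
river: ρ → (-1,13,7)
river: ρ → (7,1,-7)
ρ-cycle length = 6 (tail of 0 descent steps not counted)

6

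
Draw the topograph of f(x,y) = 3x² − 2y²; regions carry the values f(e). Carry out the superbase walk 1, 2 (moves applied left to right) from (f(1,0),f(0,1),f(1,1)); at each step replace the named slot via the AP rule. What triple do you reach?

start (3,-2,1) = (f(1,0),f(0,1),f(1,1))
replace slot 1: 2·((-2)+1) − 3 = -5 → (-5,-2,1)
replace slot 2: 2·((-5)+1) − (-2) = -6 → (-5,-6,1)

-5,-6,1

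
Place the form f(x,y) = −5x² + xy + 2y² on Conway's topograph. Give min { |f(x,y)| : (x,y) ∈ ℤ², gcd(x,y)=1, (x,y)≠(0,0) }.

descent: ρ → (2,3,-4)  [lands on river]
river: ρ → (-4,5,1)
river: ρ → (1,5,-4)
river: ρ → (-4,3,2)
river: ρ → (2,5,-2)
river: ρ → (-2,3,4)
river: ρ → (4,5,-1)
river: ρ → (-1,5,4)
river: ρ → (4,3,-2)
river: ρ → (-2,5,2)
closes: descent 1, river 10
min |a| on river = 1

1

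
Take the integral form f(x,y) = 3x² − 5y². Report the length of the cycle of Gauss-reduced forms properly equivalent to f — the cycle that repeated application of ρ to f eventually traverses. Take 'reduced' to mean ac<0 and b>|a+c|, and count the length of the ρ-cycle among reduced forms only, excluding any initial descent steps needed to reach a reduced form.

D = 60, ⌊√D⌋ = 7
descent: ρ → (-5,0,3)
descent: ρ → (3,6,-2)  [lands on river]
river: ρ → (-2,6,3)
ρ-cycle length = 2 (tail of 2 descent steps not counted)

2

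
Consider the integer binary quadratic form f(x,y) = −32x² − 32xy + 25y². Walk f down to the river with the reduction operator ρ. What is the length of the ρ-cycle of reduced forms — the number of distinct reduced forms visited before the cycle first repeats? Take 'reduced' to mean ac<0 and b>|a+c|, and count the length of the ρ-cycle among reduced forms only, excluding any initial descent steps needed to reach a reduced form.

D = 4224, ⌊√D⌋ = 64
descent: ρ → (25,32,-32)  [lands on river]
river: ρ → (-32,32,25)
river: ρ → (25,18,-39)
river: ρ → (-39,60,4)
river: ρ → (4,60,-39)
river: ρ → (-39,18,25)
ρ-cycle length = 6 (tail of 1 descent step not counted)

6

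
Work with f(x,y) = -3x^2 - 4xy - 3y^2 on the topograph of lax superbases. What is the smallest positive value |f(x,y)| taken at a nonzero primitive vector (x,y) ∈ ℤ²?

translate: b→-2 (≡4 mod 6), so (3,4,3)→(3,-2,2)
flip: (3,-2,2)→(2,2,3)
reduced (well bottom): (2,2,3) with a≤c, −a<b≤a
well minimum |f| = |-2| = 2 (negative-definite)

2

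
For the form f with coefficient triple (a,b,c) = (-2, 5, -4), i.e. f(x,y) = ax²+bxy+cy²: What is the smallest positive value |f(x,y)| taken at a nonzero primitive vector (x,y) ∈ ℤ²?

translate: b→-1 (≡-5 mod 4), so (2,-5,4)→(2,-1,1)
flip: (2,-1,1)→(1,1,2)
reduced (well bottom): (1,1,2) with a≤c, −a<b≤a
well minimum |f| = |-1| = 1 (negative-definite)

1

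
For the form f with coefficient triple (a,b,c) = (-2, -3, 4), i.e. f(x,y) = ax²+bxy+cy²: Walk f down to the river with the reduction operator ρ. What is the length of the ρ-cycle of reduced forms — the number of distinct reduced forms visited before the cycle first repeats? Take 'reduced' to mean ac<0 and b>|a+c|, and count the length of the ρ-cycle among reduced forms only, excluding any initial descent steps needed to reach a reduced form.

D = 41, ⌊√D⌋ = 6
descent: ρ → (4,3,-2)  [lands on river]
river: ρ → (-2,5,2)
river: ρ → (2,3,-4)
river: ρ → (-4,5,1)
river: ρ → (1,5,-4)
river: ρ → (-4,3,2)
river: ρ → (2,5,-2)
river: ρ → (-2,3,4)
river: ρ → (4,5,-1)
river: ρ → (-1,5,4)
ρ-cycle length = 10 (tail of 1 descent step not counted)

10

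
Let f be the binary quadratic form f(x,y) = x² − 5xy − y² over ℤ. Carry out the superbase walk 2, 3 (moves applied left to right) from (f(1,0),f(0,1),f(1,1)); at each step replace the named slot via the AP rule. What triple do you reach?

start (1,-1,-5) = (f(1,0),f(0,1),f(1,1))
replace slot 2: 2·(1+(-5)) − (-1) = -7 → (1,-7,-5)
replace slot 3: 2·(1+(-7)) − (-5) = -7 → (1,-7,-7)

1,-7,-7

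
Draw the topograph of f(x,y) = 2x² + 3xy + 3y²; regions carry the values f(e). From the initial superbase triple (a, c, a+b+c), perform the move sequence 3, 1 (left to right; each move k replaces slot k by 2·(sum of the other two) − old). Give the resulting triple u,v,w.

start (2,3,8) = (f(1,0),f(0,1),f(1,1))
replace slot 3: 2·(2+3) − 8 = 2 → (2,3,2)
replace slot 1: 2·(3+2) − 2 = 8 → (8,3,2)

8,3,2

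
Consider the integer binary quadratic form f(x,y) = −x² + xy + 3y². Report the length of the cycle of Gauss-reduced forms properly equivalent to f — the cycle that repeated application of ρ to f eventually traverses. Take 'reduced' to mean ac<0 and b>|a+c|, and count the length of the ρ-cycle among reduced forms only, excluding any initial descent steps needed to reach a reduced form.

D = 13, ⌊√D⌋ = 3
descent: ρ → (3,-1,-1)
descent: ρ → (-1,3,1)  [lands on river]
river: ρ → (1,3,-1)
ρ-cycle length = 2 (tail of 2 descent steps not counted)

2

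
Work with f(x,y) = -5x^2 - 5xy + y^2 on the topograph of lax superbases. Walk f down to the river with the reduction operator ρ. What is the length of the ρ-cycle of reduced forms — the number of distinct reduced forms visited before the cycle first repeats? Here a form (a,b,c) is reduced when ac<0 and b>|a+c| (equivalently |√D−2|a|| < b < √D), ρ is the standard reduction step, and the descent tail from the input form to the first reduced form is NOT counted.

D = 45, ⌊√D⌋ = 6
descent: ρ → (1,5,-5)  [lands on river]
river: ρ → (-5,5,1)
ρ-cycle length = 2 (tail of 1 descent step not counted)

2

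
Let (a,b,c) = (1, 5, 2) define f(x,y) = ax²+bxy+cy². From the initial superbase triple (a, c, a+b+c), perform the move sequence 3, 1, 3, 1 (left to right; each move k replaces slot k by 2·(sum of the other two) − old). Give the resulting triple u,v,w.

start (1,2,8) = (f(1,0),f(0,1),f(1,1))
replace slot 3: 2·(1+2) − 8 = -2 → (1,2,-2)
replace slot 1: 2·(2+(-2)) − 1 = -1 → (-1,2,-2)
replace slot 3: 2·((-1)+2) − (-2) = 4 → (-1,2,4)
replace slot 1: 2·(2+4) − (-1) = 13 → (13,2,4)

13,2,4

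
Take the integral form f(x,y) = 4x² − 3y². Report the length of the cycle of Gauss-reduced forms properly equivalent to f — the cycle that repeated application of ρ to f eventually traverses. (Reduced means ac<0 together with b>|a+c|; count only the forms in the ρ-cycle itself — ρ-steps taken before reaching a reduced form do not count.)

D = 48, ⌊√D⌋ = 6
descent: ρ → (-3,6,1)  [lands on river]
river: ρ → (1,6,-3)
ρ-cycle length = 2 (tail of 1 descent step not counted)

2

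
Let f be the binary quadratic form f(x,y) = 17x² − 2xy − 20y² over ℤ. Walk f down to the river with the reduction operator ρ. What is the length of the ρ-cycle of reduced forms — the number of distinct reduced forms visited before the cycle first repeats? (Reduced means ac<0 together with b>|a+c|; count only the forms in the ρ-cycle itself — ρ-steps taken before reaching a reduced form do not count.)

D = 1364, ⌊√D⌋ = 36
descent: ρ → (-20,2,17)
descent: ρ → (17,32,-5)  [lands on river]
river: ρ → (-5,28,29)
river: ρ → (29,30,-4)
river: ρ → (-4,34,13)
river: ρ → (13,18,-20)
river: ρ → (-20,22,11)
river: ρ → (11,22,-20)
river: ρ → (-20,18,13)
river: ρ → (13,34,-4)
river: ρ → (-4,30,29)
river: ρ → (29,28,-5)
river: ρ → (-5,32,17)
river: ρ → (17,36,-1)
river: ρ → (-1,36,17)
ρ-cycle length = 14 (tail of 2 descent steps not counted)

14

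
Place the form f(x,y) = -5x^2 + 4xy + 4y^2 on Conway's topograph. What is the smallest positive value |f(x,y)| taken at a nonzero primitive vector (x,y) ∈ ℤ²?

river: ρ → (4,4,-5)
river: ρ → (-5,6,3)
river: ρ → (3,6,-5)
river: ρ → (-5,4,4)
closes: descent 0, river 4
min |a| on river = 3

3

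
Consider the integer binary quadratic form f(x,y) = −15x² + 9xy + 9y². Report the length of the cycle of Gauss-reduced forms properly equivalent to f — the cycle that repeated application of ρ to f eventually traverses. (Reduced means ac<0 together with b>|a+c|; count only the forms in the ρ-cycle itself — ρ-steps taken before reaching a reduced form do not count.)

D = 621, ⌊√D⌋ = 24
river: ρ → (9,9,-15)
river: ρ → (-15,21,3)
river: ρ → (3,21,-15)
river: ρ → (-15,9,9)
ρ-cycle length = 4 (tail of 0 descent steps not counted)

4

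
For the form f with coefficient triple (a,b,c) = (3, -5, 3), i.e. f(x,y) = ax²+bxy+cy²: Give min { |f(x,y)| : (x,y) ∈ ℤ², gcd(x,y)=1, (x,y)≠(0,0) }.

translate: b→1 (≡-5 mod 6), so (3,-5,3)→(3,1,1)
flip: (3,1,1)→(1,-1,3)
translate: b→1 (≡-1 mod 2), so (1,-1,3)→(1,1,3)
reduced (well bottom): (1,1,3) with a≤c, −a<b≤a
well minimum = a = 1

1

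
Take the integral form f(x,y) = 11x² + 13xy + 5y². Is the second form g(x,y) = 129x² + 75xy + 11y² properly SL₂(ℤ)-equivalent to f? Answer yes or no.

D₁ = -51, D₂ = -51
f: translate: b→-9 (≡13 mod 22), so (11,13,5)→(11,-9,3)
f: flip: (11,-9,3)→(3,9,11)
f: translate: b→3 (≡9 mod 6), so (3,9,11)→(3,3,5)
f: reduced (well bottom): (3,3,5) with a≤c, −a<b≤a
g: flip: (129,75,11)→(11,-75,129)
g: translate: b→-9 (≡-75 mod 22), so (11,-75,129)→(11,-9,3)
g: flip: (11,-9,3)→(3,9,11)
g: translate: b→3 (≡9 mod 6), so (3,9,11)→(3,3,5)
g: reduced (well bottom): (3,3,5) with a≤c, −a<b≤a
reduced forms (3, 3, 5) vs (3, 3, 5) ⇒ equivalent

yes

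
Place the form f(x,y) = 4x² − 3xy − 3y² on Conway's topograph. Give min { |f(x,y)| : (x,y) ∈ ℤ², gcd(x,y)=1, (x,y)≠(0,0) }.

descent: ρ → (-3,3,4)  [lands on river]
river: ρ → (4,5,-2)
river: ρ → (-2,7,1)
river: ρ → (1,7,-2)
river: ρ → (-2,5,4)
river: ρ → (4,3,-3)
closes: descent 1, river 6
min |a| on river = 1

1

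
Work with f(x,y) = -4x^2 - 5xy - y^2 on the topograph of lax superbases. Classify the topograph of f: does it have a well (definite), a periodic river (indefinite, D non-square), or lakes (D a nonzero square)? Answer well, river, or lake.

D = b²−4ac = (-5)² − 4·(-4)·(-1) = 9
D = 3² is a perfect square ⇒ form factors over ℤ ⇒ lakes

lake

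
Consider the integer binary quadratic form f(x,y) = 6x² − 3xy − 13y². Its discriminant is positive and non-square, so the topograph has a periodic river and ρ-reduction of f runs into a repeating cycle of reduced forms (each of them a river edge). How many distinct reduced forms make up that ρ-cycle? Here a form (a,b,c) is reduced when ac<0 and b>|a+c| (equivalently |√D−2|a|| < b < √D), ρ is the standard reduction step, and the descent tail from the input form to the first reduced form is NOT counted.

D = 321, ⌊√D⌋ = 17
descent: ρ → (-13,3,6)
descent: ρ → (6,9,-10)  [lands on river]
river: ρ → (-10,11,5)
river: ρ → (5,9,-12)
river: ρ → (-12,15,2)
river: ρ → (2,17,-4)
river: ρ → (-4,15,6)
ρ-cycle length = 6 (tail of 2 descent steps not counted)

6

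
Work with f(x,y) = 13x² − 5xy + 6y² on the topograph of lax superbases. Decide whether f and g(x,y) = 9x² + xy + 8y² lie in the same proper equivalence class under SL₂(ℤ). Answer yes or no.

D₁ = -287, D₂ = -287
f: flip: (13,-5,6)→(6,5,13)
f: reduced (well bottom): (6,5,13) with a≤c, −a<b≤a
g: flip: (9,1,8)→(8,-1,9)
g: reduced (well bottom): (8,-1,9) with a≤c, −a<b≤a
reduced forms (6, 5, 13) vs (8, -1, 9) ⇒ inequivalent

no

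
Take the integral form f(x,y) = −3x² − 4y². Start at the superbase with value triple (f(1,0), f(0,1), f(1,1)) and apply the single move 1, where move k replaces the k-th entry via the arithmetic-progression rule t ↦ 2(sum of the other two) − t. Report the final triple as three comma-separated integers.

start (-3,-4,-7) = (f(1,0),f(0,1),f(1,1))
replace slot 1: 2·((-4)+(-7)) − (-3) = -19 → (-19,-4,-7)

-19,-4,-7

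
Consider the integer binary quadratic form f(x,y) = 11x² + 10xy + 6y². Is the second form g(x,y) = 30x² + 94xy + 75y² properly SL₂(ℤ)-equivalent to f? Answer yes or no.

D₁ = -164, D₂ = -164
f: flip: (11,10,6)→(6,-10,11)
f: translate: b→2 (≡-10 mod 12), so (6,-10,11)→(6,2,7)
f: reduced (well bottom): (6,2,7) with a≤c, −a<b≤a
g: translate: b→-26 (≡94 mod 60), so (30,94,75)→(30,-26,7)
g: flip: (30,-26,7)→(7,26,30)
g: translate: b→-2 (≡26 mod 14), so (7,26,30)→(7,-2,6)
g: flip: (7,-2,6)→(6,2,7)
g: reduced (well bottom): (6,2,7) with a≤c, −a<b≤a
reduced forms (6, 2, 7) vs (6, 2, 7) ⇒ equivalent

yes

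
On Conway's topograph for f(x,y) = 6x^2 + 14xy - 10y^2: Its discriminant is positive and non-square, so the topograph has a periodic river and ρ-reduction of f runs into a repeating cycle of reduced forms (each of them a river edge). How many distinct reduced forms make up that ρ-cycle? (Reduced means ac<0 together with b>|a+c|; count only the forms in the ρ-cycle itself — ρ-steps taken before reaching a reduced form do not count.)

D = 436, ⌊√D⌋ = 20
river: ρ → (-10,6,10)
river: ρ → (10,14,-6)
river: ρ → (-6,10,14)
river: ρ → (14,18,-2)
river: ρ → (-2,18,14)
river: ρ → (14,10,-6)
river: ρ → (-6,14,10)
river: ρ → (10,6,-10)
river: ρ → (-10,14,6)
river: ρ → (6,10,-14)
river: ρ → (-14,18,2)
river: ρ → (2,18,-14)
river: ρ → (-14,10,6)
river: ρ → (6,14,-10)
ρ-cycle length = 14 (tail of 0 descent steps not counted)

14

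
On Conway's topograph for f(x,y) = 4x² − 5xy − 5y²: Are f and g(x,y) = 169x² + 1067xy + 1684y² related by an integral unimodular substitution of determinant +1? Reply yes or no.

D₁ = 105, D₂ = 105
river cycle of f (length 6): (-5, 5, 4), (4, 3, -6), (-6, 9, 1), (1, 9, -6), (-6, 3, 4), (4, 5, -5)
river cycle of g (length 6): (4, 3, -6), (-6, 9, 1), (1, 9, -6), (-6, 3, 4), (4, 5, -5), (-5, 5, 4)
cycles coincide ⇒ equivalent

yes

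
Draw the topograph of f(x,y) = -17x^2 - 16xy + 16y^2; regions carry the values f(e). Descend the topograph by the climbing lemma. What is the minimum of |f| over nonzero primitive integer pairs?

descent: ρ → (16,16,-17)  [lands on river]
river: ρ → (-17,18,15)
river: ρ → (15,12,-20)
river: ρ → (-20,28,7)
river: ρ → (7,28,-20)
river: ρ → (-20,12,15)
river: ρ → (15,18,-17)
river: ρ → (-17,16,16)
closes: descent 1, river 8
min |a| on river = 7

7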